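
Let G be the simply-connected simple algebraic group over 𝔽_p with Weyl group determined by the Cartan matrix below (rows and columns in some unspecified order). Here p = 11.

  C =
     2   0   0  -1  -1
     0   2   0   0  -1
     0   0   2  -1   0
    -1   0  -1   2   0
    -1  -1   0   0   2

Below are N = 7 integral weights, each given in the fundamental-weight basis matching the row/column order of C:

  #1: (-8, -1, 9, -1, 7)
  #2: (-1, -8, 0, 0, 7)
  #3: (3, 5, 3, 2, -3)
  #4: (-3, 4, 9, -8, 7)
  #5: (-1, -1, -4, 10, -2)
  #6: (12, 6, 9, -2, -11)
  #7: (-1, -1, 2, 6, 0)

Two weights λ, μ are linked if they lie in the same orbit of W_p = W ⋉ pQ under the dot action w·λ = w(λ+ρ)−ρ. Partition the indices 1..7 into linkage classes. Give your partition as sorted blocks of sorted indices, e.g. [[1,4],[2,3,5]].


A_5 Cartan matrix, 5 simple roots permuted; ρ=(1,1,1,1,1).

Alcove-folded reps (p=11, 7 weights, presented ϖ-order):

    λ_1 → (0, 0, 3, 7, 1)
    λ_2 → (0, 7, 1, 1, 1)
    λ_3 → (2, 0, 0, 3, 2)
    λ_4 → (6, 1, 2, 0, 1)
    λ_5 → (0, 0, 3, 7, 1)
    λ_6 → (0, 7, 1, 1, 1)
    λ_7 → (0, 0, 3, 7, 1)

These 7 weights hit 4 W_11-dot-orbits; sizes (3, 2, 1, 1):

[[1, 5, 7], [2, 6], [3], [4]]


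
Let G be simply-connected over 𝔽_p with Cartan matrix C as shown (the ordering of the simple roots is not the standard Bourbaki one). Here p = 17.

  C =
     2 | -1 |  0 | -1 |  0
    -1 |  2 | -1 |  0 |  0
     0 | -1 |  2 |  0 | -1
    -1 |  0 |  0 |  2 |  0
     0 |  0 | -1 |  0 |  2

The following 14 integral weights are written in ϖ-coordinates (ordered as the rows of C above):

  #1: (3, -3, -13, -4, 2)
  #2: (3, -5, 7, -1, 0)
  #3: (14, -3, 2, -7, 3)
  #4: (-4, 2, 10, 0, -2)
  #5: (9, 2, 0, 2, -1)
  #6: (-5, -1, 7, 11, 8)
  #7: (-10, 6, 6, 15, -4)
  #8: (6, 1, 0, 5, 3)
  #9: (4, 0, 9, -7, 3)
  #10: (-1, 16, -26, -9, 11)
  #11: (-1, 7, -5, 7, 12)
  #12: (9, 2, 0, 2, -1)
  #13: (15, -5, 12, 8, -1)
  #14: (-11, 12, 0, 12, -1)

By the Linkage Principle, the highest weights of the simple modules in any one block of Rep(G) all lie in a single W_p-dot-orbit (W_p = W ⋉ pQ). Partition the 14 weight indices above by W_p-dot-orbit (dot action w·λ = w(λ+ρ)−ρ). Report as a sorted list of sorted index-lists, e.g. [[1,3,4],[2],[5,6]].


Cartan matrix: type A_5 (|W|=720); un-permuting the 5 rows.

Each λ_j+ρ reduced to Ā_17; 5-tuples below use C's row order:

  [1] (7, 2, 1, 3, 1);  [2] (0, 4, 4, 0, 1);  [3] (7, 2, 1, 3, 1);  [4] (1, 0, 10, 2, 1);  [5] (10, 3, 1, 3, 0);  [6] (0, 4, 4, 0, 1);  [7] (7, 2, 1, 3, 1);  [8] (7, 2, 1, 3, 1);  [9] (1, 0, 10, 2, 1);  [10] (0, 4, 4, 0, 1);  [11] (0, 4, 4, 0, 1);  [12] (10, 3, 1, 3, 0);  [13] (0, 4, 4, 0, 1);  [14] (10, 3, 1, 3, 0)

Partition of {1..14} into 4 W_17-dot-orbits:

[[1, 3, 7, 8], [2, 6, 10, 11, 13], [4, 9], [5, 12, 14]]


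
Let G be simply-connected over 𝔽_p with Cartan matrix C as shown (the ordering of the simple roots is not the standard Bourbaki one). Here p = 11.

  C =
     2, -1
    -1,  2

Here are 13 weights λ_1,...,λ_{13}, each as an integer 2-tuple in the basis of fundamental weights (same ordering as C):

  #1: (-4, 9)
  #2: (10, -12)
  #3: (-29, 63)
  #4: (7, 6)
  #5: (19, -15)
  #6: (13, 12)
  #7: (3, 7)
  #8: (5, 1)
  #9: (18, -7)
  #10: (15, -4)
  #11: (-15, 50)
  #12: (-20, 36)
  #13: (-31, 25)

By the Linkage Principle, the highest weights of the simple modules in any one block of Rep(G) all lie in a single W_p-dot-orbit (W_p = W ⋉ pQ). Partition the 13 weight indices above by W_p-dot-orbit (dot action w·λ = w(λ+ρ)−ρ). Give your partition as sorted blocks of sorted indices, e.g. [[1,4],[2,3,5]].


Dynkin diagram of C (from the 2 off-diagonal −1 entries): A_2.

Ā_11 reps of the 13 weights (A_2, coords as presented):

    1: (3, 7)
    2: (0, 11)
    3: (3, 2)
    4: (4, 3)
    5: (3, 2)
    6: (3, 2)
    7: (3, 7)
    8: (6, 2)
    9: (3, 2)
    10: (6, 2)
    11: (4, 3)
    12: (4, 3)
    13: (4, 3)

These 13 weights hit 5 W_11-dot-orbits; sizes (2, 1, 4, 4, 2):

[[1, 7], [2], [3, 5, 6, 9], [4, 11, 12, 13], [8, 10]]


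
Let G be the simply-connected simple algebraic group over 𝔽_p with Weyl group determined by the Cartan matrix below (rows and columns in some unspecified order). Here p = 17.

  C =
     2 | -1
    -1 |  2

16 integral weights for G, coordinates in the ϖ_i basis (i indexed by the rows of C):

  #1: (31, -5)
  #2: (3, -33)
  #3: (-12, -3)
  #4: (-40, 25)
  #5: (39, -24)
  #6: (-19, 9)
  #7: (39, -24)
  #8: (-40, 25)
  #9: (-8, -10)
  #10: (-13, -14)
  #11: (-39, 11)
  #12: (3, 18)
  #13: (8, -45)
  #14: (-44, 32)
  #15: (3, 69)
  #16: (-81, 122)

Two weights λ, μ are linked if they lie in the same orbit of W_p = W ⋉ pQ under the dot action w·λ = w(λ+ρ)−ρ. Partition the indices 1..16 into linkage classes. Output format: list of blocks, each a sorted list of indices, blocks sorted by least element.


A_2 Cartan matrix, 2 simple roots permuted; ρ=(1,1).

Ā_17 reps of the 16 weights (A_2, coords as presented):

  λ_1 → (2, 11);  λ_2 → (2, 11);  λ_3 → (2, 11);  λ_4 → (5, 4);  λ_5 → (0, 6);  λ_6 → (9, 7);  λ_7 → (0, 6);  λ_8 → (5, 4);  λ_9 → (9, 7);  λ_10 → (5, 4);  λ_11 → (5, 4);  λ_12 → (2, 11);  λ_13 → (9, 7);  λ_14 → (9, 7);  λ_15 → (2, 11);  λ_16 → (5, 4)

Grouping the 16 weights by Ā_17-representative: 4 linkage classes.

[[1, 2, 3, 12, 15], [4, 8, 10, 11, 16], [5, 7], [6, 9, 13, 14]]


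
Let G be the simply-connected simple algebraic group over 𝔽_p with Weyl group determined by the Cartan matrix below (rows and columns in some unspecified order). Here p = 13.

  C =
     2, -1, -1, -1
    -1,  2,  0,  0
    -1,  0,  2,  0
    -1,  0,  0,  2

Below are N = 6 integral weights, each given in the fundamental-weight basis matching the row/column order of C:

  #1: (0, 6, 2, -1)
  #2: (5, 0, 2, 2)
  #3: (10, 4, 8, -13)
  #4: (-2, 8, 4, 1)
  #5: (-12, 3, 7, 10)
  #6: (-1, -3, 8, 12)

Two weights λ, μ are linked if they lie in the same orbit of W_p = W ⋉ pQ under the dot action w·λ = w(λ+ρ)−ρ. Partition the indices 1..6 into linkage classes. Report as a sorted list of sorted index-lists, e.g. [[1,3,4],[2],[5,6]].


Cartan matrix: type D_4 (|W|=192); un-permuting the 4 rows.

Each λ_j+ρ reduced to Ā_13; 4-tuples below use C's row order:

  1: (1, 7, 3, 0)
  2: (0, 1, 3, 3)
  3: (1, 7, 3, 0)
  4: (1, 7, 3, 0)
  5: (1, 7, 3, 0)
  6: (0, 7, 0, 4)

3 distinct reps among the 6 weights ⇒ 3 W_13-linkage classes:

[[1, 3, 4, 5], [2], [6]]


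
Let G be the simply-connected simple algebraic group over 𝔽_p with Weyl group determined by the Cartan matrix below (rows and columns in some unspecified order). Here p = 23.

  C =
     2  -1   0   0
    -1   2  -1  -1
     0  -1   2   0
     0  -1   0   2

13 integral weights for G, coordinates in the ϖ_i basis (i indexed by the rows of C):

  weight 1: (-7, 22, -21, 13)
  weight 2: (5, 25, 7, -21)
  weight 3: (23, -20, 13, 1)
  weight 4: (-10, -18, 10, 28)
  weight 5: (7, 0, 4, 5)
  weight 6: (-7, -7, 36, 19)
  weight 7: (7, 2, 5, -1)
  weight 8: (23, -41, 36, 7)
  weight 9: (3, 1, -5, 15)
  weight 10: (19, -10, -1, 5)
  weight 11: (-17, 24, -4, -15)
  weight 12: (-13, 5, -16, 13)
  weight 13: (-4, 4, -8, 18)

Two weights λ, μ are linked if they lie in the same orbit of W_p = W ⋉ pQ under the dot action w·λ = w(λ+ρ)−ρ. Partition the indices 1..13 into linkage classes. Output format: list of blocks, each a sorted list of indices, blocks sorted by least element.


Cartan matrix: type D_4 (|W|=192); un-permuting the 4 rows.

Folding the 13 weights λ_j+ρ into Ā_23 (reps in the given 4-coord order):

    λ_1 → (8, 3, 6, 0)
    λ_2 → (8, 3, 6, 0)
    λ_3 → (2, 2, 2, 14)
    λ_4 → (8, 3, 6, 0)
    λ_5 → (8, 1, 5, 6)
    λ_6 → (8, 1, 5, 6)
    λ_7 → (8, 3, 6, 0)
    λ_8 → (8, 1, 5, 6)
    λ_9 → (2, 2, 2, 14)
    λ_10 → (8, 3, 6, 0)
    λ_11 → (8, 1, 5, 6)
    λ_12 → (8, 1, 5, 6)
    λ_13 → (2, 2, 2, 14)

3 distinct reps among the 13 weights ⇒ 3 W_23-linkage classes:

[[1, 2, 4, 7, 10], [3, 9, 13], [5, 6, 8, 11, 12]]


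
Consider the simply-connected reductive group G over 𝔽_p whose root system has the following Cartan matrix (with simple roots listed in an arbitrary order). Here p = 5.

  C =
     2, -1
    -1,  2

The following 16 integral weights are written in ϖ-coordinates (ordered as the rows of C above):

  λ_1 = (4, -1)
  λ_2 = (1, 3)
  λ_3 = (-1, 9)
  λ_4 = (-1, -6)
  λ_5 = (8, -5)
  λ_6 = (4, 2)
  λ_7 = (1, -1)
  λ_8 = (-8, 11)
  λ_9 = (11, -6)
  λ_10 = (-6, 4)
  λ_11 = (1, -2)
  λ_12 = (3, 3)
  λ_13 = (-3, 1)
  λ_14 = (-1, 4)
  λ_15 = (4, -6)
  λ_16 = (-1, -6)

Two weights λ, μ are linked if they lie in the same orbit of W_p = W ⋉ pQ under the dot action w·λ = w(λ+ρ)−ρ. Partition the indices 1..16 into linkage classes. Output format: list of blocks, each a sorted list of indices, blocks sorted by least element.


A_2 Cartan matrix, 2 simple roots permuted; ρ=(1,1).

Ā_5 reps of the 16 weights (A_2, coords as presented):

    λ_1+ρ ↦ (5, 0)
    λ_2+ρ ↦ (1, 3)
    λ_3+ρ ↦ (5, 0)
    λ_4+ρ ↦ (5, 0)
    λ_5+ρ ↦ (1, 0)
    λ_6+ρ ↦ (2, 0)
    λ_7+ρ ↦ (2, 0)
    λ_8+ρ ↦ (2, 0)
    λ_9+ρ ↦ (2, 0)
    λ_10+ρ ↦ (5, 0)
    λ_11+ρ ↦ (1, 1)
    λ_12+ρ ↦ (1, 1)
    λ_13+ρ ↦ (2, 0)
    λ_14+ρ ↦ (0, 5)
    λ_15+ρ ↦ (0, 5)
    λ_16+ρ ↦ (5, 0)

Grouping the 16 weights by Ā_5-representative: 6 linkage classes.

[[1, 3, 4, 10, 16], [2], [5], [6, 7, 8, 9, 13], [11, 12], [14, 15]]


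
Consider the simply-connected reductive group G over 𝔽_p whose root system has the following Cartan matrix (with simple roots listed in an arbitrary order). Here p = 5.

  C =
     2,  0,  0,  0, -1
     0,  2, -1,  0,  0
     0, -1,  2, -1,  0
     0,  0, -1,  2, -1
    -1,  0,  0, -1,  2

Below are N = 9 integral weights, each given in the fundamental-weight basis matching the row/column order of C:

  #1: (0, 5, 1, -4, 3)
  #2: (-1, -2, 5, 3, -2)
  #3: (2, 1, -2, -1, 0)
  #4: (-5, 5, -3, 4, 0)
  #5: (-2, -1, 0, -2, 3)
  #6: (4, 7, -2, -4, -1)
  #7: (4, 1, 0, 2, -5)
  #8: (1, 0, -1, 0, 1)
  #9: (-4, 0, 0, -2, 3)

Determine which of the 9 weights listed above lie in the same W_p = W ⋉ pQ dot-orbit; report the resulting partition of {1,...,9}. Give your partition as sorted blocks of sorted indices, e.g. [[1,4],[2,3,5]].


Cartan matrix: type A_5 (|W|=720); un-permuting the 5 rows.

λ_j+ρ reflected into Ā_5 (⟨·,θ^∨⟩≤5); 5-tuples as given:

    λ_1+ρ ↦ (1, 0, 0, 1, 2)
    λ_2+ρ ↦ (3, 1, 0, 1, 0)
    λ_3+ρ ↦ (3, 1, 0, 1, 0)
    λ_4+ρ ↦ (3, 1, 0, 1, 0)
    λ_5+ρ ↦ (1, 0, 0, 1, 2)
    λ_6+ρ ↦ (1, 0, 0, 1, 2)
    λ_7+ρ ↦ (1, 0, 0, 1, 2)
    λ_8+ρ ↦ (1, 0, 0, 1, 2)
    λ_9+ρ ↦ (3, 1, 0, 1, 0)

The 9 indices split into 2 linkage classes (same alcove rep ⇔ same W_5-dot-orbit):

[[1, 5, 6, 7, 8], [2, 3, 4, 9]]


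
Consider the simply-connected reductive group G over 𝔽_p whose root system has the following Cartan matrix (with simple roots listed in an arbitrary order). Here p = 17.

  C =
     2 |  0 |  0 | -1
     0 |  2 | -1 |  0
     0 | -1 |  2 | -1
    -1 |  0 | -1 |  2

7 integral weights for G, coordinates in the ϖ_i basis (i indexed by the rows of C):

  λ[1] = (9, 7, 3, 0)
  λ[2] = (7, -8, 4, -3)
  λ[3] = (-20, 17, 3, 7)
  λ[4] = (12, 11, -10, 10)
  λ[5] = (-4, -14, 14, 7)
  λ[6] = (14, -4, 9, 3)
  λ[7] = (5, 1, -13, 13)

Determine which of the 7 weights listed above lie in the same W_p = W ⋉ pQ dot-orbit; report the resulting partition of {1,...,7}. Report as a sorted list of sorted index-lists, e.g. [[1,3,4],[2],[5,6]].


C ↔ A_4 under row/col permutation; |W(A_4)| = 120.

Each λ_j+ρ reduced to Ā_17; 4-tuples below use C's row order:

  [1] (4, 2, 4, 1);  [2] (4, 3, 2, 2);  [3] (4, 2, 4, 1);  [4] (3, 7, 2, 2);  [5] (3, 7, 2, 2);  [6] (3, 7, 2, 2);  [7] (3, 7, 2, 2)

Partition of {1..7} into 3 W_17-dot-orbits:

[[1, 3], [2], [4, 5, 6, 7]]


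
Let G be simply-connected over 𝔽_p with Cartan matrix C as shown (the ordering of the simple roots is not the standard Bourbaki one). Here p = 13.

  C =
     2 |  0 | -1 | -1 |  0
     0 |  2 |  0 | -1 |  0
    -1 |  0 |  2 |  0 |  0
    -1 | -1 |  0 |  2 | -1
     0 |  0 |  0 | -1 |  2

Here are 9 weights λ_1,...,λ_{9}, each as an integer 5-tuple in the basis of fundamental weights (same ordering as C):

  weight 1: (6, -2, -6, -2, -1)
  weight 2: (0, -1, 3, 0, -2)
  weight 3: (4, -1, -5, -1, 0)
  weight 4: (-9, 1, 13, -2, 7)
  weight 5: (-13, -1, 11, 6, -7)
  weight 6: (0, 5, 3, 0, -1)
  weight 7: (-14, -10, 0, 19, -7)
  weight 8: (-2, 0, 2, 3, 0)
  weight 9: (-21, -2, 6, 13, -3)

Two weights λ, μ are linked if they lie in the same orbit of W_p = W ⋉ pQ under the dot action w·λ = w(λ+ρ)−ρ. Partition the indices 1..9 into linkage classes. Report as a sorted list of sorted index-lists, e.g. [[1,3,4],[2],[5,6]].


Cartan matrix: type D_5 (|W|=1920); un-permuting the 5 rows.

λ_j+ρ reflected into Ā_13 (⟨·,θ^∨⟩≤13); 5-tuples as given:

  λ_1+ρ ↦ (1, 0, 4, 0, 1)
  λ_2+ρ ↦ (1, 0, 4, 0, 1)
  λ_3+ρ ↦ (1, 0, 4, 0, 1)
  λ_4+ρ ↦ (0, 6, 4, 1, 0)
  λ_5+ρ ↦ (0, 6, 4, 1, 0)
  λ_6+ρ ↦ (0, 6, 4, 1, 0)
  λ_7+ρ ↦ (1, 0, 4, 0, 1)
  λ_8+ρ ↦ (1, 1, 2, 3, 1)
  λ_9+ρ ↦ (1, 0, 4, 0, 1)

Partition of {1..9} into 3 W_13-dot-orbits:

[[1, 2, 3, 7, 9], [4, 5, 6], [8]]


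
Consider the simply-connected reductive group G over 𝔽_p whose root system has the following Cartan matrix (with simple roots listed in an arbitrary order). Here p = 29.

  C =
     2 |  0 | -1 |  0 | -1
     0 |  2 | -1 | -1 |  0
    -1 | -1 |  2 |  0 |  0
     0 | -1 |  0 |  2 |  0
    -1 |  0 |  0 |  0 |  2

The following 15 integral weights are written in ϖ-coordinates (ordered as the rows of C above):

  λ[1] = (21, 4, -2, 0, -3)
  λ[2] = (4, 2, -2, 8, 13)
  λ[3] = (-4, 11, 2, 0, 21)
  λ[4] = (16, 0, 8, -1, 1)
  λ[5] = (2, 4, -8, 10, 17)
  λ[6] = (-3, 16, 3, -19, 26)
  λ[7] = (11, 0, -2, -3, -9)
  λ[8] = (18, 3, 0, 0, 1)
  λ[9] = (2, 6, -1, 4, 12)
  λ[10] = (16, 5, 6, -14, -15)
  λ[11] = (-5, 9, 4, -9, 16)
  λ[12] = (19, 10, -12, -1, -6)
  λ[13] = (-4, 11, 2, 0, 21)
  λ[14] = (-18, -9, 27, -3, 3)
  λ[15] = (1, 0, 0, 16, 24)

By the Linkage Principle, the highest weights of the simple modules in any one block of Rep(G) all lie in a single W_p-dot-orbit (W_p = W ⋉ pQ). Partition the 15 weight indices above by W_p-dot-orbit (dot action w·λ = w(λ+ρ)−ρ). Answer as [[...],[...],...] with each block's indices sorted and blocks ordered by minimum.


Cartan matrix: type A_5 (|W|=720); un-permuting the 5 rows.

Each λ_j+ρ reduced to Ā_29; 5-tuples below use C's row order:

  1: (19, 4, 1, 1, 2);  2: (4, 2, 1, 8, 13);  3: (3, 7, 0, 5, 13);  4: (17, 1, 9, 0, 2);  5: (4, 2, 1, 8, 13);  6: (2, 1, 1, 0, 8);  7: (2, 1, 1, 0, 8);  8: (19, 4, 1, 1, 2);  9: (3, 7, 0, 5, 13);  10: (3, 7, 0, 5, 13);  11: (4, 2, 1, 8, 13);  12: (4, 0, 11, 0, 5);  13: (3, 7, 0, 5, 13);  14: (4, 2, 1, 8, 13);  15: (2, 1, 1, 0, 8)

Linkage partition of the 15 weights (6 classes, p=29):

[[1, 8], [2, 5, 11, 14], [3, 9, 10, 13], [4], [6, 7, 15], [12]]


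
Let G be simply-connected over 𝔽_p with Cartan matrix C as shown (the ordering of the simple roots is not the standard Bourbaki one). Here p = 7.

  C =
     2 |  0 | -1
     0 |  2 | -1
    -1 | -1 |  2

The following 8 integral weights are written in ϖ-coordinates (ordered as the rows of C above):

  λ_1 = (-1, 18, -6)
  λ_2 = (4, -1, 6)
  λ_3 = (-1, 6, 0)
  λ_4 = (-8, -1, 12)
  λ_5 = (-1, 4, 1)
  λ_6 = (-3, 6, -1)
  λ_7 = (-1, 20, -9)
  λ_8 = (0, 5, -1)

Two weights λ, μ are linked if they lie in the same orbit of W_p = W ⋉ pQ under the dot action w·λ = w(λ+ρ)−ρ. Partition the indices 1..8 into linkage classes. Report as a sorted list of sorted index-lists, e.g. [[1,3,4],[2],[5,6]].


Dynkin diagram of C (from the 4 off-diagonal −1 entries): A_3.

Alcove-folded reps (p=7, 8 weights, presented ϖ-order):

  λ_1 → (0, 5, 2)
  λ_2 → (0, 5, 2)
  λ_3 → (1, 6, 0)
  λ_4 → (1, 6, 0)
  λ_5 → (0, 5, 2)
  λ_6 → (0, 5, 2)
  λ_7 → (1, 6, 0)
  λ_8 → (1, 6, 0)

These 8 weights hit 2 W_7-dot-orbits; sizes (4, 4):

[[1, 2, 5, 6], [3, 4, 7, 8]]


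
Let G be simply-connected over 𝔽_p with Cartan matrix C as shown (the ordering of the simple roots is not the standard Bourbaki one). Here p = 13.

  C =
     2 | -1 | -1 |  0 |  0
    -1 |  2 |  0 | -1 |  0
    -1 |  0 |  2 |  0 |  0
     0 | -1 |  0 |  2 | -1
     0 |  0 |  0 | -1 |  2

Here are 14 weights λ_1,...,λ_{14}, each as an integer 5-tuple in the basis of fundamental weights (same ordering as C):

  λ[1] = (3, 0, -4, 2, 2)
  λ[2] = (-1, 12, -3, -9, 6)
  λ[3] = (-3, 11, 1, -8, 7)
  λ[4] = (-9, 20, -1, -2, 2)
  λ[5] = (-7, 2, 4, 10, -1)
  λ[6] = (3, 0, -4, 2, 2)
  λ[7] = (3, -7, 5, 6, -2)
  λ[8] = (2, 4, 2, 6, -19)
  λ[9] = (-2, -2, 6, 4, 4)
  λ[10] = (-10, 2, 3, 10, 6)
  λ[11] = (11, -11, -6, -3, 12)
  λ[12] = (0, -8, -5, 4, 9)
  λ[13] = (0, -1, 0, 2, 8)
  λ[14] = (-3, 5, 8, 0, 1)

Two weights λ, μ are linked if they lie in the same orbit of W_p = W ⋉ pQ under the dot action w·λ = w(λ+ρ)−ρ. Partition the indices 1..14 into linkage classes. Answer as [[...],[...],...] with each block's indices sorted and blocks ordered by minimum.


A_5 Cartan matrix, 5 simple roots permuted; ρ=(1,1,1,1,1).

W_13-reps of the 14 weights in Ā_13 (same 5-coord order as C):

  λ_1 → (1, 1, 3, 3, 3);  λ_2 → (2, 3, 0, 7, 1);  λ_3 → (2, 3, 0, 7, 1);  λ_4 → (2, 3, 0, 7, 1);  λ_5 → (2, 3, 0, 7, 1);  λ_6 → (1, 1, 3, 3, 3);  λ_7 → (2, 4, 4, 0, 1);  λ_8 → (2, 1, 3, 5, 2);  λ_9 → (1, 1, 3, 3, 3);  λ_10 → (3, 1, 2, 4, 1);  λ_11 → (2, 3, 0, 7, 1);  λ_12 → (1, 1, 3, 3, 3);  λ_13 → (1, 0, 0, 3, 8);  λ_14 → (2, 4, 4, 0, 1)

6 distinct reps among the 14 weights ⇒ 6 W_13-linkage classes:

[[1, 6, 9, 12], [2, 3, 4, 5, 11], [7, 14], [8], [10], [13]]


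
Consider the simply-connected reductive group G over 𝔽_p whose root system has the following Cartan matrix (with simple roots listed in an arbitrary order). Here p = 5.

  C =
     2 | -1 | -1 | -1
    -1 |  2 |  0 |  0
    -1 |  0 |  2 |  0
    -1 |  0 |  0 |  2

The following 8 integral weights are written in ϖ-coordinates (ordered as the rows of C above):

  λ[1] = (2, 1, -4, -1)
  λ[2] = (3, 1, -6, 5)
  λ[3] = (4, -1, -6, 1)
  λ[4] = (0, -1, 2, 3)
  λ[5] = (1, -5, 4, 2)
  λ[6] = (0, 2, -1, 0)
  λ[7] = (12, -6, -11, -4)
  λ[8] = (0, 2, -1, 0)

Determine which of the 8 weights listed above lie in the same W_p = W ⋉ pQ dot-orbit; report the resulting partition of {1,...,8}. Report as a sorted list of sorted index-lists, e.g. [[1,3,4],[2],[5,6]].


Cartan matrix: type D_4 (|W|=192); un-permuting the 4 rows.

Ā_5 reps of the 8 weights (D_4, coords as presented):

  λ_1+ρ ↦ (0, 2, 3, 0)
  λ_2+ρ ↦ (0, 3, 0, 1)
  λ_3+ρ ↦ (0, 2, 3, 0)
  λ_4+ρ ↦ (0, 3, 0, 1)
  λ_5+ρ ↦ (0, 1, 0, 2)
  λ_6+ρ ↦ (0, 3, 0, 1)
  λ_7+ρ ↦ (0, 2, 3, 0)
  λ_8+ρ ↦ (0, 3, 0, 1)

The 8 indices split into 3 linkage classes (same alcove rep ⇔ same W_5-dot-orbit):

[[1, 3, 7], [2, 4, 6, 8], [5]]


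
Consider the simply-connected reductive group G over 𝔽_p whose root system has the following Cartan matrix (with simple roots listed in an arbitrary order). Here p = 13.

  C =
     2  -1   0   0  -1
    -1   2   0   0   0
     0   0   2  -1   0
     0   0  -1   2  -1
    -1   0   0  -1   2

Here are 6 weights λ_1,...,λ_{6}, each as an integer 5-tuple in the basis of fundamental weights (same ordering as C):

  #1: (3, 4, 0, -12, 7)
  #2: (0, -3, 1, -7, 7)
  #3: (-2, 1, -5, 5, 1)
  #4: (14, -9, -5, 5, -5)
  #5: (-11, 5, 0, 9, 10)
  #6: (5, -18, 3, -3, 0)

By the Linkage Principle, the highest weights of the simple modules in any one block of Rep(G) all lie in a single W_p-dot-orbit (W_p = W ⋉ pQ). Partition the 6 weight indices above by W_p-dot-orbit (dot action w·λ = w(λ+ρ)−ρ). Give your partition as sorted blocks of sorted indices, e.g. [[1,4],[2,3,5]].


Dynkin diagram of C (from the 8 off-diagonal −1 entries): A_5.

Alcove-folded reps (p=13, 6 weights, presented ϖ-order):

  λ_1+ρ ↦ (1, 1, 4, 2, 1) · λ_2+ρ ↦ (1, 1, 4, 2, 1) · λ_3+ρ ↦ (1, 1, 4, 2, 1) · λ_4+ρ ↦ (3, 4, 2, 0, 2) · λ_5+ρ ↦ (1, 1, 4, 2, 1) · λ_6+ρ ↦ (1, 1, 4, 2, 1)

2 distinct reps among the 6 weights ⇒ 2 W_13-linkage classes:

[[1, 2, 3, 5, 6], [4]]


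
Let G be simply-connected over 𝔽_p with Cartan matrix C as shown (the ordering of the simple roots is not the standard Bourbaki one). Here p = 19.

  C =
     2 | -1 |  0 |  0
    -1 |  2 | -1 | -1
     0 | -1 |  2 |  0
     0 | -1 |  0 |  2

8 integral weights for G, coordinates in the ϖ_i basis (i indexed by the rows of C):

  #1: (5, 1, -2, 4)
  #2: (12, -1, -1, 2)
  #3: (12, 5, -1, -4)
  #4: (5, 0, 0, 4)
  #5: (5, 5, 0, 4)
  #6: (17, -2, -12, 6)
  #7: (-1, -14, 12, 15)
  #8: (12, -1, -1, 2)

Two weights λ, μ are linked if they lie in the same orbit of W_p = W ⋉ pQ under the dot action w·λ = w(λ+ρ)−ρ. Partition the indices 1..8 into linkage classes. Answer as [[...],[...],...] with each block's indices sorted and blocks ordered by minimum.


D_4 Cartan matrix, 4 simple roots permuted; ρ=(1,1,1,1).

Ā_19 reps of the 8 weights (D_4, coords as presented):

    [1] (6, 1, 1, 5)
    [2] (13, 0, 0, 3)
    [3] (13, 0, 0, 3)
    [4] (6, 1, 1, 5)
    [5] (6, 1, 1, 5)
    [6] (6, 1, 1, 5)
    [7] (13, 0, 0, 3)
    [8] (13, 0, 0, 3)

2 distinct reps among the 8 weights ⇒ 2 W_19-linkage classes:

[[1, 4, 5, 6], [2, 3, 7, 8]]


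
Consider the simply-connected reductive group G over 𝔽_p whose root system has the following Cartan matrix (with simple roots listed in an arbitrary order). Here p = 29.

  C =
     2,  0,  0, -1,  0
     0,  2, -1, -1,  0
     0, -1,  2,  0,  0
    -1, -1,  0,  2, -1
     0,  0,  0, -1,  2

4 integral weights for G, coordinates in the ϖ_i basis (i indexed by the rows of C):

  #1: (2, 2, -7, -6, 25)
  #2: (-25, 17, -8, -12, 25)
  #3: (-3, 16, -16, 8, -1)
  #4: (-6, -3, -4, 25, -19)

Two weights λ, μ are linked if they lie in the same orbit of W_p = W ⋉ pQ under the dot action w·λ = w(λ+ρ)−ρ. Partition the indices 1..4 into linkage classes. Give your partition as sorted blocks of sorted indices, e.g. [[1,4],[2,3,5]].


Root system D_5: the 5×5 matrix C matches after relabeling.

Folding the 4 weights λ_j+ρ into Ā_29 (reps in the given 5-coord order):

  λ_1 → (3, 1, 2, 2, 16);  λ_2 → (2, 4, 11, 3, 0);  λ_3 → (2, 4, 11, 3, 0);  λ_4 → (3, 1, 2, 2, 16)

Linkage partition of the 4 weights (2 classes, p=29):

[[1, 4], [2, 3]]


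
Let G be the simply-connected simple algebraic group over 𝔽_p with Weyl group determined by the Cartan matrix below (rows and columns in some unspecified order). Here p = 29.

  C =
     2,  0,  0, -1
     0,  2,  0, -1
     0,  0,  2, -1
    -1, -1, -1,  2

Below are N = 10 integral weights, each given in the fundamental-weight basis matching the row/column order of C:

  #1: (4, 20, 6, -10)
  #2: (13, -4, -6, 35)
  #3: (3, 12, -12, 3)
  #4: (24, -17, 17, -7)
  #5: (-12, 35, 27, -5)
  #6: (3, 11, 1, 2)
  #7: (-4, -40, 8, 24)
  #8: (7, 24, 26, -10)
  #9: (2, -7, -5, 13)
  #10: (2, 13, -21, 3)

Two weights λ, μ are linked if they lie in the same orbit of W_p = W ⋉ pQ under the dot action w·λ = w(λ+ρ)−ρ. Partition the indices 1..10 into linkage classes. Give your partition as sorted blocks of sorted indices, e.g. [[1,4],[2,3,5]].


Cartan matrix: type D_4 (|W|=192); un-permuting the 4 rows.

Each λ_j+ρ reduced to Ā_29; 4-tuples below use C's row order:

  λ_1 → (4, 12, 2, 3);  λ_2 → (13, 2, 4, 1);  λ_3 → (3, 6, 4, 4);  λ_4 → (3, 6, 4, 4);  λ_5 → (13, 2, 4, 1);  λ_6 → (4, 12, 2, 3);  λ_7 → (4, 12, 2, 3);  λ_8 → (13, 2, 4, 1);  λ_9 → (3, 6, 4, 4);  λ_10 → (13, 2, 4, 1)

Linkage partition of the 10 weights (3 classes, p=29):

[[1, 6, 7], [2, 5, 8, 10], [3, 4, 9]]


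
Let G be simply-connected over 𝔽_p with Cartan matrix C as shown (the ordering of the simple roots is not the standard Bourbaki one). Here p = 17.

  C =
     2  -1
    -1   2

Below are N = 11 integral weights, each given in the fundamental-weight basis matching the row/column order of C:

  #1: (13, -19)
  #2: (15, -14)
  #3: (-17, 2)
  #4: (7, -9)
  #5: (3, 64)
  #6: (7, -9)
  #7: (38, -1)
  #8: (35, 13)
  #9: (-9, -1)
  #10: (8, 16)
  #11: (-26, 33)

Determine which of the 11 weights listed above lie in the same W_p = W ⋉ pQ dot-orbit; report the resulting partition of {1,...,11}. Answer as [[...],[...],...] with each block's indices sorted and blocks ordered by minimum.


Type A_2, rank 2, |W|=6; reorder rows/cols to standard.

Alcove-folded reps (p=17, 11 weights, presented ϖ-order):

  λ_1 → (3, 13)
  λ_2 → (3, 13)
  λ_3 → (3, 13)
  λ_4 → (0, 8)
  λ_5 → (3, 13)
  λ_6 → (0, 8)
  λ_7 → (0, 12)
  λ_8 → (14, 1)
  λ_9 → (0, 8)
  λ_10 → (0, 8)
  λ_11 → (0, 8)

Grouping the 11 weights by Ā_17-representative: 4 linkage classes.

[[1, 2, 3, 5], [4, 6, 9, 10, 11], [7], [8]]


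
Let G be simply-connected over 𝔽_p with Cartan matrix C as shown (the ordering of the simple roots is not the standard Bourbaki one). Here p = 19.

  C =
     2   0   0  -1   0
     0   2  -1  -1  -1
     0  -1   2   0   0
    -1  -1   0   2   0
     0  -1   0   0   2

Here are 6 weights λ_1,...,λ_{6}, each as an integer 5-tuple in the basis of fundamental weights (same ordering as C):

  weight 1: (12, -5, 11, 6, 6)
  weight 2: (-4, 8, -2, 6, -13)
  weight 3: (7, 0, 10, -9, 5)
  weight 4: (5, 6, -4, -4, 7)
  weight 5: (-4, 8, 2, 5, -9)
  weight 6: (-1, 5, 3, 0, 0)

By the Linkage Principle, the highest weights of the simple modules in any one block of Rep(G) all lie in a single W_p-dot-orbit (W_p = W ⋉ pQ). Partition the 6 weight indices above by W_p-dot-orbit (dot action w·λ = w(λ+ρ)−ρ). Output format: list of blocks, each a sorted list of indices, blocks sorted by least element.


Type D_5, rank 5, |W|=1920; reorder rows/cols to standard.

Alcove-folded reps (p=19, 6 weights, presented ϖ-order):

  1: (3, 1, 3, 0, 8) · 2: (3, 1, 3, 0, 8) · 3: (0, 6, 4, 1, 1) · 4: (3, 1, 3, 0, 8) · 5: (3, 1, 3, 0, 8) · 6: (0, 6, 4, 1, 1)

Partition of {1..6} into 2 W_19-dot-orbits:

[[1, 2, 4, 5], [3, 6]]


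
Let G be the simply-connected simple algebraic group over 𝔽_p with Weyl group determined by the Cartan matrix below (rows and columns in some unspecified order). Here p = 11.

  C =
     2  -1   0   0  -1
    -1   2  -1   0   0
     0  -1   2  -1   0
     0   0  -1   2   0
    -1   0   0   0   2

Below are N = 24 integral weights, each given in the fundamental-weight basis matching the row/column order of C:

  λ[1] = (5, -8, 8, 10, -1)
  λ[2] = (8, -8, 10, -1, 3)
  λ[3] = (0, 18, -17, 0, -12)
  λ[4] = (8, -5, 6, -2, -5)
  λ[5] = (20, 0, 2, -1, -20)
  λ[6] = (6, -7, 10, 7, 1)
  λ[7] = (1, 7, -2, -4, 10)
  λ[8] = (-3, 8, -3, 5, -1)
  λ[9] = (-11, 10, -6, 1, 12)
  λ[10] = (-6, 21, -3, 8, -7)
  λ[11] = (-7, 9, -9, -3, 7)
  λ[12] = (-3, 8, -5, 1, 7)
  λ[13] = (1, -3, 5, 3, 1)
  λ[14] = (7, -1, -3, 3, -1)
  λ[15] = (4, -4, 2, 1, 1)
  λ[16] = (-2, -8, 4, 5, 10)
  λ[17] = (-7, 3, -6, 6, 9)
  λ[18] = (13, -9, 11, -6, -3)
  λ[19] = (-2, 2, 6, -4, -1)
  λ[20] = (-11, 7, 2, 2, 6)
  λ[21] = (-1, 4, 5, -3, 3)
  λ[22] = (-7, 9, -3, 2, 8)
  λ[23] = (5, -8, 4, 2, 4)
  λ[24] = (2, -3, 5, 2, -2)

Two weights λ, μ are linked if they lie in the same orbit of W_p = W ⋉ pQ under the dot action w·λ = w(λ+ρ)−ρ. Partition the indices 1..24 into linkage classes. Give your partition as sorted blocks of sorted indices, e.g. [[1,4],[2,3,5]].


Root system A_5: the 5×5 matrix C matches after relabeling.

λ_j+ρ reflected into Ā_11 (⟨·,θ^∨⟩≤11); 5-tuples as given:

  1: (6, 2, 0, 2, 0)
  2: (0, 5, 2, 2, 0)
  3: (1, 4, 2, 0, 3)
  4: (1, 4, 2, 0, 3)
  5: (5, 2, 1, 0, 0)
  6: (6, 2, 0, 2, 0)
  7: (0, 2, 4, 3, 1)
  8: (0, 5, 2, 2, 0)
  9: (6, 2, 0, 2, 0)
  10: (0, 5, 2, 2, 0)
  11: (0, 2, 4, 3, 1)
  12: (2, 3, 0, 2, 2)
  13: (0, 2, 4, 3, 1)
  14: (6, 2, 0, 2, 0)
  15: (2, 3, 0, 2, 2)
  16: (5, 2, 1, 0, 0)
  17: (1, 4, 2, 0, 3)
  18: (1, 4, 2, 0, 3)
  19: (0, 2, 4, 3, 1)
  20: (5, 2, 1, 0, 0)
  21: (0, 5, 2, 2, 0)
  22: (6, 2, 0, 2, 0)
  23: (1, 4, 2, 0, 3)
  24: (0, 2, 4, 3, 1)

The 24 indices split into 6 linkage classes (same alcove rep ⇔ same W_11-dot-orbit):

[[1, 6, 9, 14, 22], [2, 8, 10, 21], [3, 4, 17, 18, 23], [5, 16, 20], [7, 11, 13, 19, 24], [12, 15]]


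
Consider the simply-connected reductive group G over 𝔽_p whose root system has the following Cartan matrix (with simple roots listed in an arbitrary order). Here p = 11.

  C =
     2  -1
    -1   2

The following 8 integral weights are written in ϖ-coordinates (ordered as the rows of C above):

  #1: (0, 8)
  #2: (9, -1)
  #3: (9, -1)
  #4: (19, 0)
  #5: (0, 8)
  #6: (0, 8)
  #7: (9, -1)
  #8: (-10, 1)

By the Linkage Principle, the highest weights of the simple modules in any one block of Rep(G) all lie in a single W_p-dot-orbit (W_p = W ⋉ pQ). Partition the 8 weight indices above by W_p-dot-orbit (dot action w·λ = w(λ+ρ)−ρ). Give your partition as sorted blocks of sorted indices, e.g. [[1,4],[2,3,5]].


A_2 Cartan matrix, 2 simple roots permuted; ρ=(1,1).

Ā_11 reps of the 8 weights (A_2, coords as presented):

    1: (1, 9)
    2: (10, 0)
    3: (10, 0)
    4: (1, 9)
    5: (1, 9)
    6: (1, 9)
    7: (10, 0)
    8: (2, 7)

3 distinct reps among the 8 weights ⇒ 3 W_11-linkage classes:

[[1, 4, 5, 6], [2, 3, 7], [8]]


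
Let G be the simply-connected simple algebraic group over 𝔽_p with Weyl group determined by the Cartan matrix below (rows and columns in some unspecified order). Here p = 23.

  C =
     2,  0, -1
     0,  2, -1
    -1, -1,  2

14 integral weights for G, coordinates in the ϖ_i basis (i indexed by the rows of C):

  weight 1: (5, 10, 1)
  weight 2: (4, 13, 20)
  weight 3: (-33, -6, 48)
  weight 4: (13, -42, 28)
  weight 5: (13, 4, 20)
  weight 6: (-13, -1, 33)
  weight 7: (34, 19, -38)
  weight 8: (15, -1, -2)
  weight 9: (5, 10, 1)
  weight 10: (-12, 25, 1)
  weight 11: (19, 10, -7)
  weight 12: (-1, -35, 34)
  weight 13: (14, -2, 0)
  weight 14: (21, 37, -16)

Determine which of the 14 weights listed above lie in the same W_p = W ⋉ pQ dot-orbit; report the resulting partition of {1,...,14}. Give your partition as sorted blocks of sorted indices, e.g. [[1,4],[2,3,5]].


Type A_3, rank 3, |W|=24; reorder rows/cols to standard.

Each λ_j+ρ reduced to Ā_23; 3-tuples below use C's row order:

  [1] (6, 11, 2) · [2] (12, 3, 6) · [3] (3, 12, 6) · [4] (12, 3, 6) · [5] (3, 12, 6) · [6] (1, 11, 11) · [7] (12, 3, 6) · [8] (15, 1, 0) · [9] (6, 11, 2) · [10] (3, 12, 6) · [11] (12, 3, 6) · [12] (1, 11, 11) · [13] (15, 1, 0) · [14] (15, 1, 0)

5 distinct reps among the 14 weights ⇒ 5 W_23-linkage classes:

[[1, 9], [2, 4, 7, 11], [3, 5, 10], [6, 12], [8, 13, 14]]


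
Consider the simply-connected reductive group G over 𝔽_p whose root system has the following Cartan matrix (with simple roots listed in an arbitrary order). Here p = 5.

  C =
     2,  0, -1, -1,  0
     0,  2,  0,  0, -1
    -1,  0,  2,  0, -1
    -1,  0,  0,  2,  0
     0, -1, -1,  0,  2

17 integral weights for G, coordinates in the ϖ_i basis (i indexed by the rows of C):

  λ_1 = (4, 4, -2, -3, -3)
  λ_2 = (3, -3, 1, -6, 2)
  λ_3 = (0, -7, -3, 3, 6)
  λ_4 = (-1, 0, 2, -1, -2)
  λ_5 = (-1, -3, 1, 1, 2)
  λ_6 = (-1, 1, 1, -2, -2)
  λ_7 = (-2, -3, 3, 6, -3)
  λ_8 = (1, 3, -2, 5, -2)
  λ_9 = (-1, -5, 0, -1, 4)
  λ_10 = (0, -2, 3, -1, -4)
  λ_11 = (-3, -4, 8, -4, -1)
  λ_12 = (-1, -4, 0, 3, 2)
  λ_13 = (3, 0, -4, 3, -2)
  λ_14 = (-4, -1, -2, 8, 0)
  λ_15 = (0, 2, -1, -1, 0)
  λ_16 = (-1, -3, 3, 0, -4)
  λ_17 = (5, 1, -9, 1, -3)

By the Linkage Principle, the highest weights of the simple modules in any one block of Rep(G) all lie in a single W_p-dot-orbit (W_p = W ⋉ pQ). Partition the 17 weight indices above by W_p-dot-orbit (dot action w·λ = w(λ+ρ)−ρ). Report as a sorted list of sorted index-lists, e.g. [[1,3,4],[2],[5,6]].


C ↔ A_5 under row/col permutation; |W(A_5)| = 720.

λ_j+ρ reflected into Ā_5 (⟨·,θ^∨⟩≤5); 5-tuples as given:

  [1] (0, 0, 2, 0, 1);  [2] (1, 1, 0, 0, 1);  [3] (0, 0, 1, 1, 0);  [4] (0, 0, 2, 0, 1);  [5] (0, 0, 2, 0, 1);  [6] (1, 1, 0, 0, 1);  [7] (1, 1, 0, 0, 1);  [8] (1, 1, 0, 0, 1);  [9] (1, 3, 0, 0, 1);  [10] (1, 3, 0, 0, 1);  [11] (1, 1, 0, 0, 1);  [12] (0, 0, 1, 1, 0);  [13] (0, 0, 1, 1, 0);  [14] (0, 0, 1, 1, 0);  [15] (1, 3, 0, 0, 1);  [16] (1, 3, 0, 0, 1);  [17] (0, 0, 2, 0, 1)

Linkage partition of the 17 weights (4 classes, p=5):

[[1, 4, 5, 17], [2, 6, 7, 8, 11], [3, 12, 13, 14], [9, 10, 15, 16]]


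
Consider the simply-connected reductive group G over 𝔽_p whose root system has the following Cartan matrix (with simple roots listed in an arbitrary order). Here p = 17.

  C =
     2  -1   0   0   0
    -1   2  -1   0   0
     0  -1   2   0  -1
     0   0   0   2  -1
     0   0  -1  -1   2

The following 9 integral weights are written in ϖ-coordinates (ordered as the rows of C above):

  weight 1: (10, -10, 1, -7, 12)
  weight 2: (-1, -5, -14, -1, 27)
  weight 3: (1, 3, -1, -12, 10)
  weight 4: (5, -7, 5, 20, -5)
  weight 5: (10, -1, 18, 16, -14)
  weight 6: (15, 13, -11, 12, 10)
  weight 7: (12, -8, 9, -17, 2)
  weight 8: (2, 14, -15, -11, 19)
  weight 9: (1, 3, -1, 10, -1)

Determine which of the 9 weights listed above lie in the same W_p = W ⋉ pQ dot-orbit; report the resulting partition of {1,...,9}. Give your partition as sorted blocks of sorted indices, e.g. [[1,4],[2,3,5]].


A_5 Cartan matrix, 5 simple roots permuted; ρ=(1,1,1,1,1).

Folding the 9 weights λ_j+ρ into Ā_17 (reps in the given 5-coord order):

  λ_1 → (2, 2, 7, 6, 0);  λ_2 → (2, 4, 0, 11, 0);  λ_3 → (2, 4, 0, 11, 0);  λ_4 → (2, 4, 0, 11, 0);  λ_5 → (2, 4, 0, 11, 0);  λ_6 → (1, 3, 7, 1, 3);  λ_7 → (1, 3, 7, 1, 3);  λ_8 → (1, 3, 7, 1, 3);  λ_9 → (2, 4, 0, 11, 0)

3 distinct reps among the 9 weights ⇒ 3 W_17-linkage classes:

[[1], [2, 3, 4, 5, 9], [6, 7, 8]]


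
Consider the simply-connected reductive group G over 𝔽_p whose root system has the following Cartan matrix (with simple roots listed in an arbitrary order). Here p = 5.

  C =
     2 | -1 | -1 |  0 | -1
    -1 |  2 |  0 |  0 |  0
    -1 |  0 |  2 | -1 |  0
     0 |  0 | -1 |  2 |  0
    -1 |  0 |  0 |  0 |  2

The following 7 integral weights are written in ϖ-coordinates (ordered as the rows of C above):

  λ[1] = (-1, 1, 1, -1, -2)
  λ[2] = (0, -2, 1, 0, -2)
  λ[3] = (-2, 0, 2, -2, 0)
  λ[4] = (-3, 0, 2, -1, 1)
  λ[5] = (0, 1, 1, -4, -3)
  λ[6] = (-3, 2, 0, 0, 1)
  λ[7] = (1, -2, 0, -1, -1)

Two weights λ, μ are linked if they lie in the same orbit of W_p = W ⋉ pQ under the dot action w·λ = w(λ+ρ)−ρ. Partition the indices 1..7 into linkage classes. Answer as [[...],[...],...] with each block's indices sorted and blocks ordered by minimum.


Type D_5, rank 5, |W|=1920; reorder rows/cols to standard.

Ā_5 reps of the 7 weights (D_5, coords as presented):

  1: (1, 1, 1, 0, 0);  2: (1, 0, 1, 1, 0);  3: (1, 0, 1, 1, 0);  4: (1, 1, 1, 0, 0);  5: (1, 0, 1, 1, 0);  6: (1, 1, 1, 0, 0);  7: (1, 1, 1, 0, 0)

The 7 indices split into 2 linkage classes (same alcove rep ⇔ same W_5-dot-orbit):

[[1, 4, 6, 7], [2, 3, 5]]


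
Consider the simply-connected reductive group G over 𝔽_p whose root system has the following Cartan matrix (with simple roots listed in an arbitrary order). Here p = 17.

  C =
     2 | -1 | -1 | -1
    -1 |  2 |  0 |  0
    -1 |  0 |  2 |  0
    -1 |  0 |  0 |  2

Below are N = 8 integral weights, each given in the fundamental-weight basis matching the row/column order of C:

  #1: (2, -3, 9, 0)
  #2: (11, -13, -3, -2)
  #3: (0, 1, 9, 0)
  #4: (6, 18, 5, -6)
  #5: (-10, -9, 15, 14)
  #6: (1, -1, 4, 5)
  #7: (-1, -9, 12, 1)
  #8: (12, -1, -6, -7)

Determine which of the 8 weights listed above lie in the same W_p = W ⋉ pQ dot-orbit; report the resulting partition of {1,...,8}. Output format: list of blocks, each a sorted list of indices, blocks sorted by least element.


Cartan matrix: type D_4 (|W|=192); un-permuting the 4 rows.

W_17-reps of the 8 weights in Ā_17 (same 4-coord order as C):

  [1] (1, 2, 10, 1);  [2] (0, 9, 1, 2);  [3] (1, 2, 10, 1);  [4] (2, 0, 5, 6);  [5] (0, 9, 1, 2);  [6] (2, 0, 5, 6);  [7] (2, 0, 5, 6);  [8] (2, 0, 5, 6)

Partition of {1..8} into 3 W_17-dot-orbits:

[[1, 3], [2, 5], [4, 6, 7, 8]]


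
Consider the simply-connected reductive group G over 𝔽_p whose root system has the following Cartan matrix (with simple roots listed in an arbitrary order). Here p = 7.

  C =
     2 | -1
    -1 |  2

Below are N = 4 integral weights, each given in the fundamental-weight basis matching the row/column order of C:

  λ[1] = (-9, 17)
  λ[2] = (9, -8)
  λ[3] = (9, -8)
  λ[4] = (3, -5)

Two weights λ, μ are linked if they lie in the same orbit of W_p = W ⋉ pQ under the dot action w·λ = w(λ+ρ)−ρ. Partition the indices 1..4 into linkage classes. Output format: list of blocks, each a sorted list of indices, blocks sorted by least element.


C ↔ A_2 under row/col permutation; |W(A_2)| = 6.

Alcove-folded reps (p=7, 4 weights, presented ϖ-order):

  λ_1+ρ ↦ (1, 3) · λ_2+ρ ↦ (0, 4) · λ_3+ρ ↦ (0, 4) · λ_4+ρ ↦ (0, 4)

Partition of {1..4} into 2 W_7-dot-orbits:

[[1], [2, 3, 4]]


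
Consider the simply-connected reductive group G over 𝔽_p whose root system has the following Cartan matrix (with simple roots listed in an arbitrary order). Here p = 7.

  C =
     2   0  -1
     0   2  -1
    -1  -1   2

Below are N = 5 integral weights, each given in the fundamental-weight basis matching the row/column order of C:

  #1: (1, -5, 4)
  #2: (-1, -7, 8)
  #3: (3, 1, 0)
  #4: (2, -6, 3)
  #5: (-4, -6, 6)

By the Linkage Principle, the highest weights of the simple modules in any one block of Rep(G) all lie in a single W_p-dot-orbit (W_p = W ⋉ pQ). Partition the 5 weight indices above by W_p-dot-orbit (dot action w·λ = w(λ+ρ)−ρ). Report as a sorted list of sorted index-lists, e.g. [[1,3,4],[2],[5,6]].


A_3 Cartan matrix, 3 simple roots permuted; ρ=(1,1,1).

Folding the 5 weights λ_j+ρ into Ā_7 (reps in the given 3-coord order):

  1: (2, 4, 1);  2: (2, 4, 1);  3: (4, 2, 1);  4: (2, 4, 1);  5: (2, 4, 1)

These 5 weights hit 2 W_7-dot-orbits; sizes (4, 1):

[[1, 2, 4, 5], [3]]


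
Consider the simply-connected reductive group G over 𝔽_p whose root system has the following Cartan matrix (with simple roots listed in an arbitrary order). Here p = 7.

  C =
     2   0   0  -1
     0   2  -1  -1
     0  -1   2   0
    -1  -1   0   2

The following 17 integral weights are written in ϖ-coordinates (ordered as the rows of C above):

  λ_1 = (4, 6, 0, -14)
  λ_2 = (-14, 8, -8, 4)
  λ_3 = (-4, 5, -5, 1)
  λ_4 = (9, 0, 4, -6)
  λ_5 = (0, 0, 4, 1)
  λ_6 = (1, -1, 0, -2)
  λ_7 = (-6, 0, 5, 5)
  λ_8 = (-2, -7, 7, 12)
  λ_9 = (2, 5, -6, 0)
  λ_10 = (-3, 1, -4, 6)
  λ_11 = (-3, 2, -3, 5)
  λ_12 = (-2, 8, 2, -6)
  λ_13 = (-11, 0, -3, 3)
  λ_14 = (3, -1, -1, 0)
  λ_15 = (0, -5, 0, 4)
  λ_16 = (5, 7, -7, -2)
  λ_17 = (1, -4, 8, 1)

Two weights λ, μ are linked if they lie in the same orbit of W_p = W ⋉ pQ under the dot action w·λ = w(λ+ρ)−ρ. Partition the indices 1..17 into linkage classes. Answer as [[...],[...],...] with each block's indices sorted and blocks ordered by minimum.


Type A_4, rank 4, |W|=120; reorder rows/cols to standard.

λ_j+ρ reflected into Ā_7 (⟨·,θ^∨⟩≤7); 4-tuples as given:

  λ_1+ρ ↦ (1, 1, 0, 0) · λ_2+ρ ↦ (1, 0, 5, 0) · λ_3+ρ ↦ (1, 1, 3, 1) · λ_4+ρ ↦ (1, 1, 3, 1) · λ_5+ρ ↦ (1, 1, 3, 1) · λ_6+ρ ↦ (1, 1, 0, 0) · λ_7+ρ ↦ (1, 1, 0, 0) · λ_8+ρ ↦ (1, 1, 0, 0) · λ_9+ρ ↦ (0, 1, 2, 1) · λ_10+ρ ↦ (0, 1, 0, 4) · λ_11+ρ ↦ (0, 1, 0, 4) · λ_12+ρ ↦ (0, 1, 2, 1) · λ_13+ρ ↦ (0, 1, 2, 1) · λ_14+ρ ↦ (4, 0, 0, 1) · λ_15+ρ ↦ (1, 1, 3, 1) · λ_16+ρ ↦ (1, 1, 0, 0) · λ_17+ρ ↦ (1, 1, 3, 1)

The 17 indices split into 6 linkage classes (same alcove rep ⇔ same W_7-dot-orbit):

[[1, 6, 7, 8, 16], [2], [3, 4, 5, 15, 17], [9, 12, 13], [10, 11], [14]]
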